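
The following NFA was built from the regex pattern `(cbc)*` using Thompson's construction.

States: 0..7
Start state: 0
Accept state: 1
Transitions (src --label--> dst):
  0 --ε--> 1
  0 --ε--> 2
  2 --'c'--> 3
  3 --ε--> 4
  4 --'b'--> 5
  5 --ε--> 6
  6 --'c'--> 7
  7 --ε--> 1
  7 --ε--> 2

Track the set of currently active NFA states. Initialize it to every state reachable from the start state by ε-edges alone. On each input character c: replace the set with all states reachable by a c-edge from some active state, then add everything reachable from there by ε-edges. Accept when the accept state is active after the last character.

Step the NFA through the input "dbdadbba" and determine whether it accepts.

Answer: REJECT

Derivation:
initial (ε-close {0}): {0,1,2}
'd' @ 1: {}  — state set empty
rest 'bdadbba' ignored (set empty)
final: {}; accept 1 not in set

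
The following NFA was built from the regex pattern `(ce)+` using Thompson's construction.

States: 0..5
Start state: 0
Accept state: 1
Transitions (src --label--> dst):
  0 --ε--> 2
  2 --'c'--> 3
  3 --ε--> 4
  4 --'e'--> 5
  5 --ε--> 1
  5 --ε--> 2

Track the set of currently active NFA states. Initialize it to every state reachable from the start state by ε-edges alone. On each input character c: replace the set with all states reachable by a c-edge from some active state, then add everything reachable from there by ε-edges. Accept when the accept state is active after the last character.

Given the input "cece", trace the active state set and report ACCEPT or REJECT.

Answer: ACCEPT

Steps:
initial (ε-close {0}): {0,2}
'c' @ 1: {3,4}
'e' @ 2: {1,2,5}  (accept∈set)
'c' @ 3: {3,4}
'e' @ 4: {1,2,5}  (accept∈set)
end set {1,2,5} — state 1 in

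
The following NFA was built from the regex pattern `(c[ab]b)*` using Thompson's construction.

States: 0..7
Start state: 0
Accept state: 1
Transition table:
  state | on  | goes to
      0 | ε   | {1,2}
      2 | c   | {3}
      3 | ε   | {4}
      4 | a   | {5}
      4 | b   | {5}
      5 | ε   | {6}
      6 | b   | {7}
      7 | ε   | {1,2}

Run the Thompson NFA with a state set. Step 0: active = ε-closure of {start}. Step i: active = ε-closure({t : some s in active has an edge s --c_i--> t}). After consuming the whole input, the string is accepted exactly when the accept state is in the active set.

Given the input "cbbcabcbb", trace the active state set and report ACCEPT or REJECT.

start: ε-closure({0}) = {0,1,2}
'c' @ 1: {3,4}
'b' @ 2: {5,6}
'b' @ 3: {1,2,7}  ✓accept
'c' @ 4: {3,4}
'a' @ 5: {5,6}
'b' @ 6: {1,2,7}  ✓accept
'c' @ 7: {3,4}
'b' @ 8: {5,6}
'b' @ 9: {1,2,7}  ✓accept
after full input: {1,2,7}  (accept=1 in)

Answer: ACCEPT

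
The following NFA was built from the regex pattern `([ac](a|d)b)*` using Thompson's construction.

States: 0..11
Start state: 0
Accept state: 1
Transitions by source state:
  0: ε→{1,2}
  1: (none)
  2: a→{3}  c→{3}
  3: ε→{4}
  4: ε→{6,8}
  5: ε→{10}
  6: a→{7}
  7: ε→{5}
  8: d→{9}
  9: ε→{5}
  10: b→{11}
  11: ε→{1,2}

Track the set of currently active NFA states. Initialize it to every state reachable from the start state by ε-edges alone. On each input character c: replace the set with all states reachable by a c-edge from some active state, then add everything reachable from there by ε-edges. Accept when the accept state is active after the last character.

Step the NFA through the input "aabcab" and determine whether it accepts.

S₀ = ε-closure({0}) = {0,1,2}
'a' @ 1: {3,4,6,8}
'a' @ 2: {5,7,10}
'b' @ 3: {1,2,11}  [accepting]
'c' @ 4: {3,4,6,8}
'a' @ 5: {5,7,10}
'b' @ 6: {1,2,11}  [accepting]
end set {1,2,11} — state 1 in

Answer: ACCEPT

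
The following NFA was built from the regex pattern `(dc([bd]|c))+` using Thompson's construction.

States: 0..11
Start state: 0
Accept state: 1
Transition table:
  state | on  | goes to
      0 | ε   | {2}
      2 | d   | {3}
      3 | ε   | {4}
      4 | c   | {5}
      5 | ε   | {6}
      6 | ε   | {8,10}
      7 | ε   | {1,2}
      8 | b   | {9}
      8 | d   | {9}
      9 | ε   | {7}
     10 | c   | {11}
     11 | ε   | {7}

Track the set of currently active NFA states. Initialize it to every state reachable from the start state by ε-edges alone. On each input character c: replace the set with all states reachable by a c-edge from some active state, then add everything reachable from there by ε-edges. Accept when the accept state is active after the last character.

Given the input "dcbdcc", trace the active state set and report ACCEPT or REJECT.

Answer: ACCEPT

Steps:
initial (ε-close {0}): {0,2}
'd' @ 1: {3,4}
'c' @ 2: {5,6,8,10}
'b' @ 3: {1,2,7,9}  [accepting]
'd' @ 4: {3,4}
'c' @ 5: {5,6,8,10}
'c' @ 6: {1,2,7,11}  [accepting]
after full input: {1,2,7,11}  (accept=1 in)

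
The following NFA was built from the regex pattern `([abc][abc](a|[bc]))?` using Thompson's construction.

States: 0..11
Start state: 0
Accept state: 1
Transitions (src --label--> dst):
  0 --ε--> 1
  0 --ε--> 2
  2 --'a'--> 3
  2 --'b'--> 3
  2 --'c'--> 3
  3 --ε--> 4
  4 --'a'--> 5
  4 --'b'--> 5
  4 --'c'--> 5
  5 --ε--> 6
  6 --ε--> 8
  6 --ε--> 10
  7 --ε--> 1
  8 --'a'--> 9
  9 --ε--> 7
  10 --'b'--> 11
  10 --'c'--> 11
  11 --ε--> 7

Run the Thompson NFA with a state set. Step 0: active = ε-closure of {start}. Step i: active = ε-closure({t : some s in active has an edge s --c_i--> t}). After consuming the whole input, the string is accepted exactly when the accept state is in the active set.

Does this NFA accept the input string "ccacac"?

Answer: REJECT

Derivation:
initial (ε-close {0}): {0,1,2}
'c' @ 1: {3,4}
'c' @ 2: {5,6,8,10}
'a' @ 3: {1,7,9}  (accept∈set)
'c' @ 4: {}  — no active states
rest 'ac' ignored (set empty)
final: {}; accept 1 not in set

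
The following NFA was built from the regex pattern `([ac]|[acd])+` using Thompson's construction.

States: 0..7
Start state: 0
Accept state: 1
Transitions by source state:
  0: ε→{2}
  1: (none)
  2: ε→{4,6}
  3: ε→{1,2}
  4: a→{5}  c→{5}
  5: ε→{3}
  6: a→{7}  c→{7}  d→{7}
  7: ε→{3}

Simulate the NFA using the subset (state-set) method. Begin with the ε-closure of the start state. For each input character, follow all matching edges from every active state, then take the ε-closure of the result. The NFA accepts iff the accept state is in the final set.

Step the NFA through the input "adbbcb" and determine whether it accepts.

start: ε-closure({0}) = {0,2,4,6}
'a' @ 1: {1,2,3,4,5,6,7}  ✓accept
'd' @ 2: {1,2,3,4,6,7}  ✓accept
'b' @ 3: {}  — dead — no transitions
rest 'bcb' ignored (set empty)
after full input: {}  (accept=1 not in)

Answer: REJECT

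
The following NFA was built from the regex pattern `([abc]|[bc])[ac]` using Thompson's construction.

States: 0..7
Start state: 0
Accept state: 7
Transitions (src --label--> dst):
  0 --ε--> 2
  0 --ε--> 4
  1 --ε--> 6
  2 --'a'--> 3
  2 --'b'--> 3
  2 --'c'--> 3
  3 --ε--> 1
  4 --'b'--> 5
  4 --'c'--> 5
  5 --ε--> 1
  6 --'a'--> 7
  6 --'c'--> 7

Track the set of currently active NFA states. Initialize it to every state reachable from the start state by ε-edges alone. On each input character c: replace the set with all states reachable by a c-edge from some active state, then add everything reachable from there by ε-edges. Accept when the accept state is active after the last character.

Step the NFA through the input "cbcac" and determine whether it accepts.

Answer: REJECT

Derivation:
S₀ = ε-closure({0}) = {0,2,4}
'c' @ 1: {1,3,5,6}
'b' @ 2: {}  — state set empty
rest 'cac' ignored (set empty)
end set {} — state 7 not in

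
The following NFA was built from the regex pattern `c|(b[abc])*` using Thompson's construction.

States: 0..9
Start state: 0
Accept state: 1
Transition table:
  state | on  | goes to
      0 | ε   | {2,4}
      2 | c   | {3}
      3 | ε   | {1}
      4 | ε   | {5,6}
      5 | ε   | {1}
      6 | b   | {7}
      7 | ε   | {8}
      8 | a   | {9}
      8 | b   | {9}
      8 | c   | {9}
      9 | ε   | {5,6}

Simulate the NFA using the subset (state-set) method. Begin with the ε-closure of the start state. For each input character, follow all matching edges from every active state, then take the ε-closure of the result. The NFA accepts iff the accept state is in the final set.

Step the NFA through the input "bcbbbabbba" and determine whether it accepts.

Answer: ACCEPT

Derivation:
initial (ε-close {0}): {0,1,2,4,5,6}
'b' @ 1: {7,8}
'c' @ 2: {1,5,6,9}  (accept∈set)
'b' @ 3: {7,8}
'b' @ 4: {1,5,6,9}  (accept∈set)
'b' @ 5: {7,8}
'a' @ 6: {1,5,6,9}  (accept∈set)
'b' @ 7: {7,8}
'b' @ 8: {1,5,6,9}  (accept∈set)
'b' @ 9: {7,8}
'a' @ 10: {1,5,6,9}  (accept∈set)
after full input: {1,5,6,9}  (accept=1 in)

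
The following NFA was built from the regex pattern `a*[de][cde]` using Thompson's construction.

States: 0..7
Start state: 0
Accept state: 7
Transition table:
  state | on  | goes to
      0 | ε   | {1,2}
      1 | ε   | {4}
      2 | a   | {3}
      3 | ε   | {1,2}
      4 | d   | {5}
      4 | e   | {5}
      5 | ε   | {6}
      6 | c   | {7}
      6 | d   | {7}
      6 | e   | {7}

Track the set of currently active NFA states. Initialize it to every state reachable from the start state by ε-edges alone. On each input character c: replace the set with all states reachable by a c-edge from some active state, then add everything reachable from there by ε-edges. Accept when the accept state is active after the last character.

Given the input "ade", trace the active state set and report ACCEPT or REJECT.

start: ε-closure({0}) = {0,1,2,4}
'a' @ 1: {1,2,3,4}
'd' @ 2: {5,6}
'e' @ 3: {7}  [accepting]
final: {7}; accept 7 in set

Answer: ACCEPT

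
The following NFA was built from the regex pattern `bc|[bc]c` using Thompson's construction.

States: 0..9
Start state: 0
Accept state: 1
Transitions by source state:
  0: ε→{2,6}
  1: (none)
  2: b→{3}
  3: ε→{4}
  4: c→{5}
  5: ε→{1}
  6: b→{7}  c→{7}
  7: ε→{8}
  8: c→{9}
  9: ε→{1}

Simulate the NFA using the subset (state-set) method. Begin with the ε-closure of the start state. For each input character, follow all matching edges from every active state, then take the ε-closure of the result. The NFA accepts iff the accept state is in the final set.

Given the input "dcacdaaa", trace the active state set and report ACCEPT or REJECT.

initial (ε-close {0}): {0,2,6}
'd' @ 1: {}  — dead — no transitions
rest 'cacdaaa' ignored (set empty)
after full input: {}  (accept=1 not in)

Answer: REJECT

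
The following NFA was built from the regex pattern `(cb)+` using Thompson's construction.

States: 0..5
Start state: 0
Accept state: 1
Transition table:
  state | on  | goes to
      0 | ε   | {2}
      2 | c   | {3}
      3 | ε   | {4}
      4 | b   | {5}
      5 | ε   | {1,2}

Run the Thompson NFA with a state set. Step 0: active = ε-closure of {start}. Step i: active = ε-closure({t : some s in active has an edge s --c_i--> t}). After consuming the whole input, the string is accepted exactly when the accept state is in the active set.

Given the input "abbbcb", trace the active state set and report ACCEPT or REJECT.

Answer: REJECT

Steps:
S₀ = ε-closure({0}) = {0,2}
'a' @ 1: {}  — dead — no transitions
rest 'bbbcb' ignored (set empty)
end set {} — state 1 not in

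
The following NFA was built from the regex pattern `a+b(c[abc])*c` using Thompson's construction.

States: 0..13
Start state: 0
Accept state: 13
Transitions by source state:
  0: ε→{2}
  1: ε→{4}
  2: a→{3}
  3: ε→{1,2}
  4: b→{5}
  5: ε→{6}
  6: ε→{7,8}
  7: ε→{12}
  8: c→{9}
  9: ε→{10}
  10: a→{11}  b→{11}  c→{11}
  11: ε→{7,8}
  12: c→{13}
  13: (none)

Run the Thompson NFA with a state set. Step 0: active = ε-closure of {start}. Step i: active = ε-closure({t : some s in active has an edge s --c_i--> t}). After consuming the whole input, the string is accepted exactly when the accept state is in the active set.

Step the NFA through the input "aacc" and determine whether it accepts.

Answer: REJECT

Steps:
initial (ε-close {0}): {0,2}
'a' @ 1: {1,2,3,4}
'a' @ 2: {1,2,3,4}
'c' @ 3: {}  — dead — no transitions
rest 'c' ignored (set empty)
end set {} — state 13 not in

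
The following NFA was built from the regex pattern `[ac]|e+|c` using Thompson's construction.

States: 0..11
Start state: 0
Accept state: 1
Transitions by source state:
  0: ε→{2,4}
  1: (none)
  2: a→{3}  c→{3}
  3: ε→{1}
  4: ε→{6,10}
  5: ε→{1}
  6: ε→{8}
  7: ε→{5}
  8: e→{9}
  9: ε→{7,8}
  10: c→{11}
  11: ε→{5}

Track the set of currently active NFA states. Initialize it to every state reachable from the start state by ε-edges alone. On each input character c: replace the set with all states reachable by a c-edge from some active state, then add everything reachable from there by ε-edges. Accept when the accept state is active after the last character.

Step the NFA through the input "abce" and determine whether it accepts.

Answer: REJECT

Trace:
start: ε-closure({0}) = {0,2,4,6,8,10}
'a' @ 1: {1,3}  [accepting]
'b' @ 2: {}  — no active states
rest 'ce' ignored (set empty)
after full input: {}  (accept=1 not in)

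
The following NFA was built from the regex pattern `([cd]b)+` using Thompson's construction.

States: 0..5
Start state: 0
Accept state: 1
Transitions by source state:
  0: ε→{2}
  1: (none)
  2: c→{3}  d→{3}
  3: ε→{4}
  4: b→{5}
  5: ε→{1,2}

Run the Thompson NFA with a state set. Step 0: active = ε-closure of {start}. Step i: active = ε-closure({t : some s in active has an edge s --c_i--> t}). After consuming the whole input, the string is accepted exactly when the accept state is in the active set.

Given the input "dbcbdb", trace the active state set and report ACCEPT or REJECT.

S₀ = ε-closure({0}) = {0,2}
'd' @ 1: {3,4}
'b' @ 2: {1,2,5}  [accepting]
'c' @ 3: {3,4}
'b' @ 4: {1,2,5}  [accepting]
'd' @ 5: {3,4}
'b' @ 6: {1,2,5}  [accepting]
end set {1,2,5} — state 1 in

Answer: ACCEPT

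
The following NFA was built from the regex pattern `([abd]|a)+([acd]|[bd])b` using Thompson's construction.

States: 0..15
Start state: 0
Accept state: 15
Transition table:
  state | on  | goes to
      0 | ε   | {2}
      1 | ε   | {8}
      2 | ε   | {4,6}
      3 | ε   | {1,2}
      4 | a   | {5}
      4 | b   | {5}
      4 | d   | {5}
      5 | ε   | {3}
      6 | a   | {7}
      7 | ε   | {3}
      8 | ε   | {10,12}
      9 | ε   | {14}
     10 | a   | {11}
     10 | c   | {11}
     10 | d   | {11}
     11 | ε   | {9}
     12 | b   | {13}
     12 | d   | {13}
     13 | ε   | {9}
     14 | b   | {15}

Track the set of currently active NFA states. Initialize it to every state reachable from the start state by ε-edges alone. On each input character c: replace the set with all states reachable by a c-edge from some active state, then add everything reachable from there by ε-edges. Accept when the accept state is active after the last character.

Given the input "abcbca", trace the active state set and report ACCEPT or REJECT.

Answer: REJECT

Steps:
S₀ = ε-closure({0}) = {0,2,4,6}
'a' @ 1: {1,2,3,4,5,6,7,8,10,12}
'b' @ 2: {1,2,3,4,5,6,8,9,10,12,13,14}
'c' @ 3: {9,11,14}
'b' @ 4: {15}  (accept∈set)
'c' @ 5: {}  — no active states
rest 'a' ignored (set empty)
final: {}; accept 15 not in set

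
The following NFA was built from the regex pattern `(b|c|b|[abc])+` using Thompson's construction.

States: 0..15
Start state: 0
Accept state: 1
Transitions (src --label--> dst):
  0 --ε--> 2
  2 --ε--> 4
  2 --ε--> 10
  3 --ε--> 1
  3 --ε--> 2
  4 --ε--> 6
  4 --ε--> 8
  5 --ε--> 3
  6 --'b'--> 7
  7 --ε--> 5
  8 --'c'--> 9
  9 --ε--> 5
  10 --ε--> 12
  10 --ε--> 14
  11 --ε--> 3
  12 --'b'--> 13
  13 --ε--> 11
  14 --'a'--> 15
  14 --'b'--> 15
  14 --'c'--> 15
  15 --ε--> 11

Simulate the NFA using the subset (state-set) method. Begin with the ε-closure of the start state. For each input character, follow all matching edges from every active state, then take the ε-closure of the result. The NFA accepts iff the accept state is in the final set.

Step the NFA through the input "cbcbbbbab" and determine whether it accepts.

Answer: ACCEPT

Steps:
start: ε-closure({0}) = {0,2,4,6,8,10,12,14}
'c' @ 1: {1,2,3,4,5,6,8,9,10,11,12,14,15}  (accept∈set)
'b' @ 2: {1,2,3,4,5,6,7,8,10,11,12,13,14,15}  (accept∈set)
'c' @ 3: {1,2,3,4,5,6,8,9,10,11,12,14,15}  (accept∈set)
'b' @ 4: {1,2,3,4,5,6,7,8,10,11,12,13,14,15}  (accept∈set)
'b' @ 5: {1,2,3,4,5,6,7,8,10,11,12,13,14,15}  (accept∈set)
'b' @ 6: {1,2,3,4,5,6,7,8,10,11,12,13,14,15}  (accept∈set)
'b' @ 7: {1,2,3,4,5,6,7,8,10,11,12,13,14,15}  (accept∈set)
'a' @ 8: {1,2,3,4,6,8,10,11,12,14,15}  (accept∈set)
'b' @ 9: {1,2,3,4,5,6,7,8,10,11,12,13,14,15}  (accept∈set)
final: {1,2,3,4,5,6,7,8,10,11,12,13,14,15}; accept 1 in set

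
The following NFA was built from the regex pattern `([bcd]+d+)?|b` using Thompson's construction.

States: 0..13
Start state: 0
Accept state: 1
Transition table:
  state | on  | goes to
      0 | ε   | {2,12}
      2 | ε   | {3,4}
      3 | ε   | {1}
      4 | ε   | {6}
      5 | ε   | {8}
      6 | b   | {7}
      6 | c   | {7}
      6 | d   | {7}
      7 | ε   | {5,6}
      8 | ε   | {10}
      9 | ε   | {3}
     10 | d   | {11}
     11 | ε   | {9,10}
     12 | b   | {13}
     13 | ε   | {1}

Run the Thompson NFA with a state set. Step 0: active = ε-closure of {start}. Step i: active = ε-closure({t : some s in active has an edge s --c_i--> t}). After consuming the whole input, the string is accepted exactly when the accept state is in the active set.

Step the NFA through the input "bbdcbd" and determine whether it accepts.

Answer: ACCEPT

Derivation:
S₀ = ε-closure({0}) = {0,1,2,3,4,6,12}
'b' @ 1: {1,5,6,7,8,10,13}  (accept∈set)
'b' @ 2: {5,6,7,8,10}
'd' @ 3: {1,3,5,6,7,8,9,10,11}  (accept∈set)
'c' @ 4: {5,6,7,8,10}
'b' @ 5: {5,6,7,8,10}
'd' @ 6: {1,3,5,6,7,8,9,10,11}  (accept∈set)
after full input: {1,3,5,6,7,8,9,10,11}  (accept=1 in)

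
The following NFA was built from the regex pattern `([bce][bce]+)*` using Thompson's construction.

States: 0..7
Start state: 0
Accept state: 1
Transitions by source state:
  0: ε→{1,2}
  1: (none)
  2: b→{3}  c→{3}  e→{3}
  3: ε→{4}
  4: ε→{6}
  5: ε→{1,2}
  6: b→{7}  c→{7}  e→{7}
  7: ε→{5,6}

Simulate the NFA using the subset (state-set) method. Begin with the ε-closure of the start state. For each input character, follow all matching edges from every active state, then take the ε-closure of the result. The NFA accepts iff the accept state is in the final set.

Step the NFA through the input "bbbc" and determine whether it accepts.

Answer: ACCEPT

Trace:
S₀ = ε-closure({0}) = {0,1,2}
'b' @ 1: {3,4,6}
'b' @ 2: {1,2,5,6,7}  [accepting]
'b' @ 3: {1,2,3,4,5,6,7}  [accepting]
'c' @ 4: {1,2,3,4,5,6,7}  [accepting]
after full input: {1,2,3,4,5,6,7}  (accept=1 in)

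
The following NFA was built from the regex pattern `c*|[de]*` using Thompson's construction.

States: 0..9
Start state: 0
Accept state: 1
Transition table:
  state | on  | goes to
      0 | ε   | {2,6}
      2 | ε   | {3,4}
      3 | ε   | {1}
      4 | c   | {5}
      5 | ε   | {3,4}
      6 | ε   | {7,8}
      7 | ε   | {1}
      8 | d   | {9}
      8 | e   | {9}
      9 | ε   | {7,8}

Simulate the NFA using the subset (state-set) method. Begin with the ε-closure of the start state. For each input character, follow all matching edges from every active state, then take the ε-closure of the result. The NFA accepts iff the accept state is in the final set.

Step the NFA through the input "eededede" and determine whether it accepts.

S₀ = ε-closure({0}) = {0,1,2,3,4,6,7,8}
'e' @ 1: {1,7,8,9}  [accepting]
'e' @ 2: {1,7,8,9}  [accepting]
'd' @ 3: {1,7,8,9}  [accepting]
'e' @ 4: {1,7,8,9}  [accepting]
'd' @ 5: {1,7,8,9}  [accepting]
'e' @ 6: {1,7,8,9}  [accepting]
'd' @ 7: {1,7,8,9}  [accepting]
'e' @ 8: {1,7,8,9}  [accepting]
final: {1,7,8,9}; accept 1 in set

Answer: ACCEPT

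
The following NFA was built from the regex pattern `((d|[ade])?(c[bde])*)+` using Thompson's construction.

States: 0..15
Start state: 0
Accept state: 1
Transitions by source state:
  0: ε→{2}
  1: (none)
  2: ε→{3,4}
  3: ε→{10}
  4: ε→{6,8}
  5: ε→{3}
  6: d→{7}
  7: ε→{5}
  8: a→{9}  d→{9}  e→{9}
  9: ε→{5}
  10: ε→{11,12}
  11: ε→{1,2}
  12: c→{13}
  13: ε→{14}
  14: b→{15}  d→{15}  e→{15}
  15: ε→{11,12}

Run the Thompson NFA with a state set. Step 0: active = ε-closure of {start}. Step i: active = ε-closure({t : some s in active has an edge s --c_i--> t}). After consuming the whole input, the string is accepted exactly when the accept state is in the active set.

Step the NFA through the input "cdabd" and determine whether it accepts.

initial (ε-close {0}): {0,1,2,3,4,6,8,10,11,12}
'c' @ 1: {13,14}
'd' @ 2: {1,2,3,4,6,8,10,11,12,15}  (accept∈set)
'a' @ 3: {1,2,3,4,5,6,8,9,10,11,12}  (accept∈set)
'b' @ 4: {}  — state set empty
rest 'd' ignored (set empty)
end set {} — state 1 not in

Answer: REJECT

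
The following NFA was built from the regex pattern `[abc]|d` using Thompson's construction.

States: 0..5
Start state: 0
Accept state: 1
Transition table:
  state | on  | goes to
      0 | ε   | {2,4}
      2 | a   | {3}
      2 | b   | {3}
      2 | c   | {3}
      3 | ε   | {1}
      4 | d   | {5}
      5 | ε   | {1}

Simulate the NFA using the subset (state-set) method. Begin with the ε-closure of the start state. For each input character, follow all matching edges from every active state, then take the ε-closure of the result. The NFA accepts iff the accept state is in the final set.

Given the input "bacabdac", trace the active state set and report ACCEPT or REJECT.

Answer: REJECT

Derivation:
S₀ = ε-closure({0}) = {0,2,4}
'b' @ 1: {1,3}  (accept∈set)
'a' @ 2: {}  — state set empty
rest 'cabdac' ignored (set empty)
after full input: {}  (accept=1 not in)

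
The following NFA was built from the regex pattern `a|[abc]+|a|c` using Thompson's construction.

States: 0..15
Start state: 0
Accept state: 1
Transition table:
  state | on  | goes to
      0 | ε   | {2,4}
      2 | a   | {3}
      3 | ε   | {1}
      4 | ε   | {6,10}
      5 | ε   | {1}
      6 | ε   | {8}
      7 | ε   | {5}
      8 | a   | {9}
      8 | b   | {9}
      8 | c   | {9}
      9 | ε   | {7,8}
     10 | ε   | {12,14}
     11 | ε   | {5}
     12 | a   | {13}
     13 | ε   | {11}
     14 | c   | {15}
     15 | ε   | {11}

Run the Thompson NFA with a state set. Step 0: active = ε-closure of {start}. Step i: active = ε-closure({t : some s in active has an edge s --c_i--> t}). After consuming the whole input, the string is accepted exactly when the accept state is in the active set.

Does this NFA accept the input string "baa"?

Answer: ACCEPT

Derivation:
S₀ = ε-closure({0}) = {0,2,4,6,8,10,12,14}
'b' @ 1: {1,5,7,8,9}  ✓accept
'a' @ 2: {1,5,7,8,9}  ✓accept
'a' @ 3: {1,5,7,8,9}  ✓accept
after full input: {1,5,7,8,9}  (accept=1 in)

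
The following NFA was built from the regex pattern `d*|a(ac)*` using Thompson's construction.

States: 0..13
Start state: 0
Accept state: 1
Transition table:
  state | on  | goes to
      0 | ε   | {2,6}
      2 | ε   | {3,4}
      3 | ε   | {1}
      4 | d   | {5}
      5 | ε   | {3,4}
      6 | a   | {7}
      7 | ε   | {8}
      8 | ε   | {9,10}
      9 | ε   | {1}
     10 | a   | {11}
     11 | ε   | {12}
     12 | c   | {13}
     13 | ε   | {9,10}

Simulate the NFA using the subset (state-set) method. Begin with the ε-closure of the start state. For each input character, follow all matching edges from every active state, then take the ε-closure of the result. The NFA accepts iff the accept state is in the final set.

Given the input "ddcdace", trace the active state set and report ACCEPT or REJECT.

S₀ = ε-closure({0}) = {0,1,2,3,4,6}
'd' @ 1: {1,3,4,5}  ✓accept
'd' @ 2: {1,3,4,5}  ✓accept
'c' @ 3: {}  — state set empty
rest 'dace' ignored (set empty)
end set {} — state 1 not in

Answer: REJECT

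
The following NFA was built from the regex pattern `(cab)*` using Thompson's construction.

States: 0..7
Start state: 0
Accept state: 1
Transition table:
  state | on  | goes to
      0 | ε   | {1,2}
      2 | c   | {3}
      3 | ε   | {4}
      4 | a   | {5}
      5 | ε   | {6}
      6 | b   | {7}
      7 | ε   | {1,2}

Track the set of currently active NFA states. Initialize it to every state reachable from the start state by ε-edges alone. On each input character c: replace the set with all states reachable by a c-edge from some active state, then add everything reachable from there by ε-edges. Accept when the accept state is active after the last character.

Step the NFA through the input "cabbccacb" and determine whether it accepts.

Answer: REJECT

Steps:
start: ε-closure({0}) = {0,1,2}
'c' @ 1: {3,4}
'a' @ 2: {5,6}
'b' @ 3: {1,2,7}  (accept∈set)
'b' @ 4: {}  — dead — no transitions
rest 'ccacb' ignored (set empty)
final: {}; accept 1 not in set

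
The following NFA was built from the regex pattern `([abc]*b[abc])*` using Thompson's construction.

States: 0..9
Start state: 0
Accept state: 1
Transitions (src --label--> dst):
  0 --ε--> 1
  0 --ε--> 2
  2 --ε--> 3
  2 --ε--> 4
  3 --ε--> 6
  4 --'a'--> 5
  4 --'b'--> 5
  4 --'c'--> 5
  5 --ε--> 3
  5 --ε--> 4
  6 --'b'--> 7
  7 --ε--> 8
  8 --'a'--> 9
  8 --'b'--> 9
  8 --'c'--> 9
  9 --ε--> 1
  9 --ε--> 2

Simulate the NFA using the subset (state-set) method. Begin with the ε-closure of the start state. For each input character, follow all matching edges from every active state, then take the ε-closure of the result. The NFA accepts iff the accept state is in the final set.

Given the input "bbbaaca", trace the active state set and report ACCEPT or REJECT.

initial (ε-close {0}): {0,1,2,3,4,6}
'b' @ 1: {3,4,5,6,7,8}
'b' @ 2: {1,2,3,4,5,6,7,8,9}  (accept∈set)
'b' @ 3: {1,2,3,4,5,6,7,8,9}  (accept∈set)
'a' @ 4: {1,2,3,4,5,6,9}  (accept∈set)
'a' @ 5: {3,4,5,6}
'c' @ 6: {3,4,5,6}
'a' @ 7: {3,4,5,6}
final: {3,4,5,6}; accept 1 not in set

Answer: REJECT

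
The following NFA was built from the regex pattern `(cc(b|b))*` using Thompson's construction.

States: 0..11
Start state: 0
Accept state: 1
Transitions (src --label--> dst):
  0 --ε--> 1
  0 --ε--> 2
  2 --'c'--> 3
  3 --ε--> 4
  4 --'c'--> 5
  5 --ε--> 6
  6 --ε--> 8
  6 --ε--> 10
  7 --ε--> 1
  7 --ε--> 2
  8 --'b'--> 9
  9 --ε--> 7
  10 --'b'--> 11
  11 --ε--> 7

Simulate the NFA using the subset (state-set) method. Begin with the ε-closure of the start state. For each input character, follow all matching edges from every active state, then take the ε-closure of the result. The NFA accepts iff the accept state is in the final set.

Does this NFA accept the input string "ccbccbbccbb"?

Answer: REJECT

Steps:
start: ε-closure({0}) = {0,1,2}
'c' @ 1: {3,4}
'c' @ 2: {5,6,8,10}
'b' @ 3: {1,2,7,9,11}  ✓accept
'c' @ 4: {3,4}
'c' @ 5: {5,6,8,10}
'b' @ 6: {1,2,7,9,11}  ✓accept
'b' @ 7: {}  — no active states
rest 'ccbb' ignored (set empty)
after full input: {}  (accept=1 not in)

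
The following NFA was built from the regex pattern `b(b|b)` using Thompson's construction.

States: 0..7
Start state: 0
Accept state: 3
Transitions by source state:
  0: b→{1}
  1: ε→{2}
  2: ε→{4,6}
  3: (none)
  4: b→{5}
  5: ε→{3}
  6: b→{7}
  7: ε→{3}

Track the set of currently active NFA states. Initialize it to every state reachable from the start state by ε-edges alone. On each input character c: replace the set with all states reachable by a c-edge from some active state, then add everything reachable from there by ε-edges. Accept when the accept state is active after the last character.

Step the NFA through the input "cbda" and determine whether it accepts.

initial (ε-close {0}): {0}
'c' @ 1: {}  — state set empty
rest 'bda' ignored (set empty)
after full input: {}  (accept=3 not in)

Answer: REJECT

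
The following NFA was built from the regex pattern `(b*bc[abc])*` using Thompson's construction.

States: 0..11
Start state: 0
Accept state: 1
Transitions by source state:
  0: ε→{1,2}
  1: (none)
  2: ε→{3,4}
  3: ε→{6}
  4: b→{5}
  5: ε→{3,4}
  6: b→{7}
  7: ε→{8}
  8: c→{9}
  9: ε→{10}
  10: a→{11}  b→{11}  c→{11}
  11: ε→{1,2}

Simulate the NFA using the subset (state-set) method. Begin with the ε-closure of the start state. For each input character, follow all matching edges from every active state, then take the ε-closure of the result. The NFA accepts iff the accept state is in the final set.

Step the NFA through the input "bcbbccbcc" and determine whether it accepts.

Answer: ACCEPT

Trace:
S₀ = ε-closure({0}) = {0,1,2,3,4,6}
'b' @ 1: {3,4,5,6,7,8}
'c' @ 2: {9,10}
'b' @ 3: {1,2,3,4,6,11}  (accept∈set)
'b' @ 4: {3,4,5,6,7,8}
'c' @ 5: {9,10}
'c' @ 6: {1,2,3,4,6,11}  (accept∈set)
'b' @ 7: {3,4,5,6,7,8}
'c' @ 8: {9,10}
'c' @ 9: {1,2,3,4,6,11}  (accept∈set)
end set {1,2,3,4,6,11} — state 1 in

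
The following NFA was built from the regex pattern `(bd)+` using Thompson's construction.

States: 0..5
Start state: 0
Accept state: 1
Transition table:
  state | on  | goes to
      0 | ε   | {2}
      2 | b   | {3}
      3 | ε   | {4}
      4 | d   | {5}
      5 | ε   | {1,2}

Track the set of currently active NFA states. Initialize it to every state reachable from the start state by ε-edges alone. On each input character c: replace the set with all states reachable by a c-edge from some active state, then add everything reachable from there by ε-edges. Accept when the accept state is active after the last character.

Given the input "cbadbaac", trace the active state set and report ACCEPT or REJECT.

initial (ε-close {0}): {0,2}
'c' @ 1: {}  — no active states
rest 'badbaac' ignored (set empty)
final: {}; accept 1 not in set

Answer: REJECT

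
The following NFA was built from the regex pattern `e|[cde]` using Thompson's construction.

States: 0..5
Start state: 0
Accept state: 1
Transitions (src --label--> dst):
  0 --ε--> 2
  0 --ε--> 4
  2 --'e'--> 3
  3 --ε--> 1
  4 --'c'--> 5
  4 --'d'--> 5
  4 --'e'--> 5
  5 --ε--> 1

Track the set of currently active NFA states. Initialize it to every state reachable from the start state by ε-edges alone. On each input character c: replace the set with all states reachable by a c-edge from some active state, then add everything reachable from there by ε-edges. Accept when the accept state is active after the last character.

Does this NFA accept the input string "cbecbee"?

Answer: REJECT

Steps:
start: ε-closure({0}) = {0,2,4}
'c' @ 1: {1,5}  (accept∈set)
'b' @ 2: {}  — no active states
rest 'ecbee' ignored (set empty)
end set {} — state 1 not in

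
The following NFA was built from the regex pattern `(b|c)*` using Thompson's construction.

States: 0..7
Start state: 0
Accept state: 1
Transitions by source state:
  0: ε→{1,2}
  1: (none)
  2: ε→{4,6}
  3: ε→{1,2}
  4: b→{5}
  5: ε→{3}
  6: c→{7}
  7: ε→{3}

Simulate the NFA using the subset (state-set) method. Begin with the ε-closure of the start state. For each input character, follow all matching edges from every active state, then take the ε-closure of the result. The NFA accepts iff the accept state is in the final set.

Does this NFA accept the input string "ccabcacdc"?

start: ε-closure({0}) = {0,1,2,4,6}
'c' @ 1: {1,2,3,4,6,7}  [accepting]
'c' @ 2: {1,2,3,4,6,7}  [accepting]
'a' @ 3: {}  — state set empty
rest 'bcacdc' ignored (set empty)
final: {}; accept 1 not in set

Answer: REJECT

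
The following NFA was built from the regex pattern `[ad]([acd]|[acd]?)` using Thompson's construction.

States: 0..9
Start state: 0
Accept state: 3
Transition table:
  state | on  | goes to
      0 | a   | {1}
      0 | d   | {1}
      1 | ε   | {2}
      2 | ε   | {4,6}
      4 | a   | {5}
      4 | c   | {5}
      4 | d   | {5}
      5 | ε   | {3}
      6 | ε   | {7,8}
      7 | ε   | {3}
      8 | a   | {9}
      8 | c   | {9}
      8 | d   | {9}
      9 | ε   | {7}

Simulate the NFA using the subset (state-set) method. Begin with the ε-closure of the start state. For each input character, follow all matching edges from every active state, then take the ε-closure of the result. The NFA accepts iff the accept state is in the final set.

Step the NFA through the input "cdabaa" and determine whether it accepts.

Answer: REJECT

Steps:
start: ε-closure({0}) = {0}
'c' @ 1: {}  — state set empty
rest 'dabaa' ignored (set empty)
end set {} — state 3 not in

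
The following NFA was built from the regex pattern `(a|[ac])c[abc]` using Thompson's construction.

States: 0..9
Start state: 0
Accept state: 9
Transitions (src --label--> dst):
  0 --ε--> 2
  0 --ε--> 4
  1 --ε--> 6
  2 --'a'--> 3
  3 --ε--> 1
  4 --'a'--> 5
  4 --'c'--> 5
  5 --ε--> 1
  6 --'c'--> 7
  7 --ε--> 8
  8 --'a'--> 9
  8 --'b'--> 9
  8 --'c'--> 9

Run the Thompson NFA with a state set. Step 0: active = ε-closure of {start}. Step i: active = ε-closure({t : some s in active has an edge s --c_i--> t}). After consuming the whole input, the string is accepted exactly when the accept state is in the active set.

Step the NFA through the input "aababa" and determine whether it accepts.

Answer: REJECT

Derivation:
start: ε-closure({0}) = {0,2,4}
'a' @ 1: {1,3,5,6}
'a' @ 2: {}  — no active states
rest 'baba' ignored (set empty)
after full input: {}  (accept=9 not in)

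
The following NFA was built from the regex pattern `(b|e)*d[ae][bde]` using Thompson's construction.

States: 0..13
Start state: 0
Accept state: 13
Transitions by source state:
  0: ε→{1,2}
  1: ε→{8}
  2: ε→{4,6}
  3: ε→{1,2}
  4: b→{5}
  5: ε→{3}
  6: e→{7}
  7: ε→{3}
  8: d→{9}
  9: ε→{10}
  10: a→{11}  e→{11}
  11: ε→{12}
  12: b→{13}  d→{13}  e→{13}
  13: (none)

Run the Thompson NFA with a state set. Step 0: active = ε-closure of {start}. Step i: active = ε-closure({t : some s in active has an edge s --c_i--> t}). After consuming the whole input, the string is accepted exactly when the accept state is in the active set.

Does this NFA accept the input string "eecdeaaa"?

Answer: REJECT

Trace:
S₀ = ε-closure({0}) = {0,1,2,4,6,8}
'e' @ 1: {1,2,3,4,6,7,8}
'e' @ 2: {1,2,3,4,6,7,8}
'c' @ 3: {}  — no active states
rest 'deaaa' ignored (set empty)
after full input: {}  (accept=13 not in)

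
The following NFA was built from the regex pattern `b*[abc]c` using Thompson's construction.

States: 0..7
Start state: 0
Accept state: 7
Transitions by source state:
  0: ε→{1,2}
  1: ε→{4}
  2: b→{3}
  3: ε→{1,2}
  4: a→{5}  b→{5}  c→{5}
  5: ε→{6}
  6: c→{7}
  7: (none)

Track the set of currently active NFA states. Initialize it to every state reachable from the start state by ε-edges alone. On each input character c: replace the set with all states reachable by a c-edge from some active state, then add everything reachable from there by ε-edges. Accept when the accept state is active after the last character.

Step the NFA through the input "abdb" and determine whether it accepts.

Answer: REJECT

Trace:
start: ε-closure({0}) = {0,1,2,4}
'a' @ 1: {5,6}
'b' @ 2: {}  — no active states
rest 'db' ignored (set empty)
end set {} — state 7 not in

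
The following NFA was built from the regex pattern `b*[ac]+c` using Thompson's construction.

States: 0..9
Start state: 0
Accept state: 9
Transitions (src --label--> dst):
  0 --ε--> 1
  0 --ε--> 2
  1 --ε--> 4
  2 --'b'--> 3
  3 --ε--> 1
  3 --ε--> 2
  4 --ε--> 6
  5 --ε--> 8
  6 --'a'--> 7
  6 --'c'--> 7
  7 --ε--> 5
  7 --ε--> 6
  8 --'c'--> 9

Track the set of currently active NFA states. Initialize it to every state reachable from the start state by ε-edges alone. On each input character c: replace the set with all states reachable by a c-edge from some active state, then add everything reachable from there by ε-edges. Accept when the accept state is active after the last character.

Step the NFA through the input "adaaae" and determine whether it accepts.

Answer: REJECT

Trace:
start: ε-closure({0}) = {0,1,2,4,6}
'a' @ 1: {5,6,7,8}
'd' @ 2: {}  — dead — no transitions
rest 'aaae' ignored (set empty)
end set {} — state 9 not in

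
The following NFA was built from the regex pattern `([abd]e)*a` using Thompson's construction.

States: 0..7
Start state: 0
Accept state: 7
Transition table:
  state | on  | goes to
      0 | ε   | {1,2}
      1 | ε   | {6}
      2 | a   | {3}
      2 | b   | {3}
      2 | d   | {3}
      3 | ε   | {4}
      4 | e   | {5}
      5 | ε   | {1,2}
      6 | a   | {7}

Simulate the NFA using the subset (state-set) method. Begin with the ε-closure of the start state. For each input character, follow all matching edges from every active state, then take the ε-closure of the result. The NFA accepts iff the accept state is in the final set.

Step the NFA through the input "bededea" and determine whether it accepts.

Answer: ACCEPT

Trace:
S₀ = ε-closure({0}) = {0,1,2,6}
'b' @ 1: {3,4}
'e' @ 2: {1,2,5,6}
'd' @ 3: {3,4}
'e' @ 4: {1,2,5,6}
'd' @ 5: {3,4}
'e' @ 6: {1,2,5,6}
'a' @ 7: {3,4,7}  [accepting]
final: {3,4,7}; accept 7 in set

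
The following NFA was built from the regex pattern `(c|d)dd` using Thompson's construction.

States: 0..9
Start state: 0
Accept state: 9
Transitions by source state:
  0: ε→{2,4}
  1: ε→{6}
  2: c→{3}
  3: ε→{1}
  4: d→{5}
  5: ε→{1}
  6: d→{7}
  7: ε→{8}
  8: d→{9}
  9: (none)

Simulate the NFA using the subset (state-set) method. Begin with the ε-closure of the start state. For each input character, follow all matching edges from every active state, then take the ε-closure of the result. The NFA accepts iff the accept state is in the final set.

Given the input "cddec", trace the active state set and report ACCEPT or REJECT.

Answer: REJECT

Trace:
S₀ = ε-closure({0}) = {0,2,4}
'c' @ 1: {1,3,6}
'd' @ 2: {7,8}
'd' @ 3: {9}  ✓accept
'e' @ 4: {}  — no active states
rest 'c' ignored (set empty)
after full input: {}  (accept=9 not in)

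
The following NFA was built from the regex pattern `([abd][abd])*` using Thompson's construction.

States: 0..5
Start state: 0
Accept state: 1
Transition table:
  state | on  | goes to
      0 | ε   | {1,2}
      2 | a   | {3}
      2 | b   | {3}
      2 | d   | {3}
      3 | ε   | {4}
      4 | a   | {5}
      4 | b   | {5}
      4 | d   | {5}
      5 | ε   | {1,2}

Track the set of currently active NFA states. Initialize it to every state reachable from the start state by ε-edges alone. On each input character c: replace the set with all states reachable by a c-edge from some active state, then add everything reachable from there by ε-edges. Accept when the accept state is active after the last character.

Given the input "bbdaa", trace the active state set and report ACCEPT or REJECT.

Answer: REJECT

Trace:
S₀ = ε-closure({0}) = {0,1,2}
'b' @ 1: {3,4}
'b' @ 2: {1,2,5}  [accepting]
'd' @ 3: {3,4}
'a' @ 4: {1,2,5}  [accepting]
'a' @ 5: {3,4}
after full input: {3,4}  (accept=1 not in)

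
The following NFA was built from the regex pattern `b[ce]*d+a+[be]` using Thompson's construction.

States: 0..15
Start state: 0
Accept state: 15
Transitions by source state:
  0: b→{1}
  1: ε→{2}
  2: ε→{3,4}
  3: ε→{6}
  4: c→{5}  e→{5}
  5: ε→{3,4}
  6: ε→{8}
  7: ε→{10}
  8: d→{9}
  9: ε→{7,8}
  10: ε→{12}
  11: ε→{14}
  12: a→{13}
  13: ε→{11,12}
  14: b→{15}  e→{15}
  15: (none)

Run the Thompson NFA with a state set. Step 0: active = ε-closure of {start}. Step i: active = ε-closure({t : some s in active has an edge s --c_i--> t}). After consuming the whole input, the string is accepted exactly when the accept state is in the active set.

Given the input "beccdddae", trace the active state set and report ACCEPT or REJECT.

Answer: ACCEPT

Derivation:
start: ε-closure({0}) = {0}
'b' @ 1: {1,2,3,4,6,8}
'e' @ 2: {3,4,5,6,8}
'c' @ 3: {3,4,5,6,8}
'c' @ 4: {3,4,5,6,8}
'd' @ 5: {7,8,9,10,12}
'd' @ 6: {7,8,9,10,12}
'd' @ 7: {7,8,9,10,12}
'a' @ 8: {11,12,13,14}
'e' @ 9: {15}  ✓accept
after full input: {15}  (accept=15 in)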